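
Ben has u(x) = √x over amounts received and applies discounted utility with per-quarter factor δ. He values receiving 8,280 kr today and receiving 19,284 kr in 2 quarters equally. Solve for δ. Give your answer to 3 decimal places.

The payoff in 2 quarters is discounted by δ^2, so u(8280) = δ^2·u(19284) and δ^2 = u(8280)/u(19284).
Since u(x) = √x, δ^2 = √(8280/19284) = 0.65526.
Taking the square root: δ = 0.65526^(1/2) ≈ 0.809.

δ ≈ 0.809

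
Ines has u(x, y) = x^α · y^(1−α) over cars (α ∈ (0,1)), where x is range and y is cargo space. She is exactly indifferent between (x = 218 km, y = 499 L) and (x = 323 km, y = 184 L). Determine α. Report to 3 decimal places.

Set the two utilities equal: 218^α·499^(1−α) = 323^α·184^(1−α).
Rearrange to (218/323)^α = (184/499)^(1−α) and take logs: α·-0.393157 = (1−α)·-0.997670.
With A = -0.393157 and B = -0.997670: α·A = (1−α)·B, so α = B/(A+B) = -0.997670/-1.390827 ≈ 0.717.

α ≈ 0.717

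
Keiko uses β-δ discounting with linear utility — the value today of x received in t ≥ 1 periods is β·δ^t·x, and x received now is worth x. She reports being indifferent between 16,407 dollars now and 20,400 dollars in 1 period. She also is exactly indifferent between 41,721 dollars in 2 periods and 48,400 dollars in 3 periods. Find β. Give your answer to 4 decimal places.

Both payoffs in the second observation are in the future, so β drops out: δ^2·41721 = δ^3·48400 ⇒ δ = 41721/48400 = 0.86200.
The first indifference: 16407 = β·δ·20400, so β = 16407/(δ·20400) = 16407/(0.86200·20400) ≈ 0.9330.

β ≈ 0.9330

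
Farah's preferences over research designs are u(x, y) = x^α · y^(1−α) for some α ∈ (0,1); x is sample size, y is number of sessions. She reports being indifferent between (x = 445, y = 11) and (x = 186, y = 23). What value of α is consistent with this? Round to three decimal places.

α ≈ 0.458

The Cobb–Douglas utilities coincide, so 445^α·11^(1−α) = 186^α·23^(1−α).
Rearrange to (445/186)^α = (23/11)^(1−α) and take logs: α·0.872328 = (1−α)·0.737599.
With A = 0.872328 and B = 0.737599: α·A = (1−α)·B, so α = B/(A+B) = 0.737599/1.609927 ≈ 0.458.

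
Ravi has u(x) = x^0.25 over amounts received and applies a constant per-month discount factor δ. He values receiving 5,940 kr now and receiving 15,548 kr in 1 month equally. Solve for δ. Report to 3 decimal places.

Indifference means u(5940) = δ · u(15548), so δ = u(5940)/u(15548).
Since u(x) = x^0.25, δ = (5940/15548)^0.25 = 0.38204^0.25 = 0.78619.

δ ≈ 0.786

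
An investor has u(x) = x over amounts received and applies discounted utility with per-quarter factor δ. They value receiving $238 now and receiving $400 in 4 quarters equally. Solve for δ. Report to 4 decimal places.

The payoff in 4 quarters is discounted by δ^4, so u(238) = δ^4·u(400) and δ^4 = u(238)/u(400).
With u(x) = x: δ^4 = 238/400 = 0.59500.
So δ = 0.59500^(1/4) ≈ 0.8783.

δ ≈ 0.8783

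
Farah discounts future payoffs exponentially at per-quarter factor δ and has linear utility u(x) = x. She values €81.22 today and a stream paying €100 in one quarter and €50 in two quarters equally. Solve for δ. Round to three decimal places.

δ ≈ 0.620

The stream is worth 100δ + 50δ² today, so 100δ + 50δ² = 81.22.
That is, 50δ² + 100δ − 81.22 = 0, a quadratic in δ.
By the quadratic formula (taking the positive root), δ = (−100 + √26244.00) / 100 ≈ 0.620.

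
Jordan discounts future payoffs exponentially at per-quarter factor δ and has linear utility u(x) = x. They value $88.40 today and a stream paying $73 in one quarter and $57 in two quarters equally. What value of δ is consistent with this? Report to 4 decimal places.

δ ≈ 0.7600

Present value of the stream is 73·δ + 57·δ². Indifference gives 73δ + 57δ² = 88.40.
Rearranged: 57δ² + 73δ − 88.40 = 0.
The positive root is δ = [−73 + √(73² + 4·57·88.40)] / (2·57) = (−73 + 159.638)/114 ≈ 0.7600.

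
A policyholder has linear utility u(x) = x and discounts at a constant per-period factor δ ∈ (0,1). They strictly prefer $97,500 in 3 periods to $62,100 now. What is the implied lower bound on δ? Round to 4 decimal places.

Comparing present values: 62100 < δ^3·97500.
So δ^3 > 62100/97500 = 0.63692; taking the cube root of both positive sides preserves the inequality.
δ > 0.63692^(1/3) = 0.8604.

δ > 0.8604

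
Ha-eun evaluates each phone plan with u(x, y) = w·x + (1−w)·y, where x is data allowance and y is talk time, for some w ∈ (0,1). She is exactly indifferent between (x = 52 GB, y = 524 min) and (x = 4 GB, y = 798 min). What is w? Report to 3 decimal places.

w = 0.851

Indifference: w·52 + (1−w)·524 = w·4 + (1−w)·798.
Rearranging, 48·w − 274·(1−w) = 0.
So w/(1−w) = 274/48 = 5.7083, giving w = 274/(48+274) = 0.851.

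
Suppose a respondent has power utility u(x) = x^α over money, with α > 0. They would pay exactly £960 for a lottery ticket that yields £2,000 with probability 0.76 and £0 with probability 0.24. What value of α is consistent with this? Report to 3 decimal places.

α ≈ 0.374

The lottery's expected utility is 0.76·u(2000) + 0.24·u(0) = 0.76·2000^α (since u(0) = 0 for α > 0).
Equating: 960^α = 0.76·2000^α, i.e. 0.4800^α = 0.76.
Take logs: α = ln 0.76 / ln(960/2000) ≈ 0.37391.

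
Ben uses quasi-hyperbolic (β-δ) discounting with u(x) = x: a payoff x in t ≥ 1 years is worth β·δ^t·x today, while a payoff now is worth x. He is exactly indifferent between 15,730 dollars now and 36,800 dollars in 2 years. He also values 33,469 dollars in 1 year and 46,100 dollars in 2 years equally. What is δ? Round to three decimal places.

δ ≈ 0.726

Both payoffs in the second observation are in the future, so β drops out: δ^1·33469 = δ^2·46100 ⇒ δ = 33469/46100 = 0.72601.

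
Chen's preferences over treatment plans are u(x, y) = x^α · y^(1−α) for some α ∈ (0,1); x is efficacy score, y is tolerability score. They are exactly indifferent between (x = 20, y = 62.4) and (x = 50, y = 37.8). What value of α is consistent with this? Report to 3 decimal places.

α ≈ 0.354

The Cobb–Douglas utilities coincide, so 20^α·62.4^(1−α) = 50^α·37.8^(1−α).
Rearrange to (20/50)^α = (37.8/62.4)^(1−α) and take logs: α·-0.916291 = (1−α)·-0.501256.
Thus α·(-1.417547) = -0.501256, so α = -0.501256/-1.417547 ≈ 0.354.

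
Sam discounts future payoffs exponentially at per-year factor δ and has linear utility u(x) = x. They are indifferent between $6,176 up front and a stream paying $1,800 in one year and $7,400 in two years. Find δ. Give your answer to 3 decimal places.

Equating present values: 6176 = 1800δ + 7400δ².
So 7400δ² + 1800δ − 6176 = 0.
The positive root is δ = [−1800 + √(1800² + 4·7400·6176)] / (2·7400) = (−1800 + 13640.000)/14800 ≈ 0.800.

δ ≈ 0.800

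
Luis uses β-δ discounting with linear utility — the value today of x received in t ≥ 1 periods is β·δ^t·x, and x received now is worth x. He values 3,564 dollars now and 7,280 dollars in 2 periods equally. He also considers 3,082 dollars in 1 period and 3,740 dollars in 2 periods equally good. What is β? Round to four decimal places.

Both payoffs in the second observation are in the future, so β drops out: δ^1·3082 = δ^2·3740 ⇒ δ = 3082/3740 = 0.82406.
The first indifference: 3564 = β·δ^2·7280, so β = 3564/(δ^2·7280) = 3564/(0.67908·7280) ≈ 0.7209.

β ≈ 0.7209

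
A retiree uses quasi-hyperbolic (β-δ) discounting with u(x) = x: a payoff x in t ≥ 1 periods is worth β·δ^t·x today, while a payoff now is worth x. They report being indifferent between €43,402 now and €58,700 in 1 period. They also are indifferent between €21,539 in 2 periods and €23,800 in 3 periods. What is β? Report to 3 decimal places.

β ≈ 0.817

Both payoffs in the second observation are in the future, so β drops out: δ^2·21539 = δ^3·23800 ⇒ δ = 21539/23800 = 0.90500.
Substituting δ into 43402 = β·δ·58700: β = 43402/(53123.500) ≈ 0.817.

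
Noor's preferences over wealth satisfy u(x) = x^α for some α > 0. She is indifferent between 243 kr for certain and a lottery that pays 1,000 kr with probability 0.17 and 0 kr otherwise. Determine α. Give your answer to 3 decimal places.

Since u(0) = 0, the lottery's EU is 0.17·1000^α.
Setting u(243) equal to that: 243^α = 0.17·1000^α ⇒ (243/1000)^α = 0.17.
α = ln(0.17) / ln(243/1000) = -1.771957/-1.414694 ≈ 1.253.

α ≈ 1.253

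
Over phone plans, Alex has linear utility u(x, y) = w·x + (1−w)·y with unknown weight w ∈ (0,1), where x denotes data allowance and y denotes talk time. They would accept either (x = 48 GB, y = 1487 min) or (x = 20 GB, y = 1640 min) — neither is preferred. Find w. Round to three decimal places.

w = 0.845

Equating utilities: w·48 + (1−w)·1487 = w·20 + (1−w)·1640.
Collecting terms: w·28 = (1−w)·153.
So w/(1−w) = 153/28 = 5.4643, giving w = 153/(28+153) = 0.845.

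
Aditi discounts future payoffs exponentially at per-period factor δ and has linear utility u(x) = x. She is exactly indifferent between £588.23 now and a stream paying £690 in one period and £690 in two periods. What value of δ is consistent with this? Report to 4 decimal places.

Equating present values: 588.23 = 690δ + 690δ².
So 690δ² + 690δ − 588.23 = 0.
By the quadratic formula (taking the positive root), δ = (−690 + √2099614.80) / 1380 ≈ 0.5500.

δ ≈ 0.5500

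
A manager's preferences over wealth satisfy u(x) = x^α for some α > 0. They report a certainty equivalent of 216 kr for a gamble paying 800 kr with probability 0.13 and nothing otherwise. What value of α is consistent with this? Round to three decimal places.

α ≈ 1.558

The lottery's expected utility is 0.13·u(800) + 0.87·u(0) = 0.13·800^α (since u(0) = 0 for α > 0).
Equating: 216^α = 0.13·800^α, i.e. 0.2700^α = 0.13.
Take logs: α = ln 0.13 / ln(216/800) ≈ 1.55821.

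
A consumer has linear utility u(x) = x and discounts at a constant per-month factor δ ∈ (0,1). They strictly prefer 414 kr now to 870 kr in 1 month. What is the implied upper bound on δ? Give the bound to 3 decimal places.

δ < 0.476

The preference means 414 > δ·870.
Dividing through by 870 gives δ < 0.47586.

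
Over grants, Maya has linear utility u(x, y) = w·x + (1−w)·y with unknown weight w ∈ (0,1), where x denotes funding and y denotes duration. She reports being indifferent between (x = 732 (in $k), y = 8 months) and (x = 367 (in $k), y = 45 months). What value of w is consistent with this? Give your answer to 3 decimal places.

w = 0.092

u(732,8) = u(367,45) means w·732 + (1−w)·8 = w·367 + (1−w)·45.
w·(732−367) = (1−w)·(45−8), i.e. w·365 = (1−w)·37.
So w/(1−w) = 37/365 = 0.1014, giving w = 37/(365+37) = 0.092.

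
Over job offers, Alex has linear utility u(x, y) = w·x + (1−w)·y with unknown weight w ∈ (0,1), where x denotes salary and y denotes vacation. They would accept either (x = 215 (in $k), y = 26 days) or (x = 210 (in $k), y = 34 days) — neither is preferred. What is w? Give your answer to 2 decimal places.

Indifference: w·215 + (1−w)·26 = w·210 + (1−w)·34.
w·(215−210) = (1−w)·(34−26), i.e. w·5 = (1−w)·8.
The marginal rate of substitution is 8/5, so w = 8/(5+8) = 0.62.

w = 0.62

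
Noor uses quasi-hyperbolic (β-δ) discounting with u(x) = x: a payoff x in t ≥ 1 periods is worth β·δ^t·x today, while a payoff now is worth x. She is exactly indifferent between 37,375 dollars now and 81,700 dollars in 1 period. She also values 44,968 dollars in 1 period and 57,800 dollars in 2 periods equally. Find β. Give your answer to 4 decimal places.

Both payoffs in the second observation are in the future, so β drops out: δ^1·44968 = δ^2·57800 ⇒ δ = 44968/57800 = 0.77799.
The first indifference: 37375 = β·δ·81700, so β = 37375/(δ·81700) = 37375/(0.77799·81700) ≈ 0.5880.

β ≈ 0.5880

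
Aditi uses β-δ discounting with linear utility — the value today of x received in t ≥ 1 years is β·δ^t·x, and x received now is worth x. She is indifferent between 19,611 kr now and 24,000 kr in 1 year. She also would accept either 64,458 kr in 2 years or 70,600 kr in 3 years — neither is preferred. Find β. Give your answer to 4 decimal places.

β ≈ 0.8950

Both payoffs in the second observation are in the future, so β drops out: δ^2·64458 = δ^3·70600 ⇒ δ = 64458/70600 = 0.91300.
The first indifference: 19611 = β·δ·24000, so β = 19611/(δ·24000) = 19611/(0.91300·24000) ≈ 0.8950.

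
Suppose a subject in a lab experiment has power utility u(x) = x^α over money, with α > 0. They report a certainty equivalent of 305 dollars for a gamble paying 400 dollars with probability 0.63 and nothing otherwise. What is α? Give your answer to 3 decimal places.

α ≈ 1.704

The lottery's expected utility is 0.63·u(400) + 0.37·u(0) = 0.63·400^α (since u(0) = 0 for α > 0).
Indifference: 305^α = 0.63·400^α, so (305/400)^α = 0.63.
Take logs: α = ln 0.63 / ln(305/400) ≈ 1.70397.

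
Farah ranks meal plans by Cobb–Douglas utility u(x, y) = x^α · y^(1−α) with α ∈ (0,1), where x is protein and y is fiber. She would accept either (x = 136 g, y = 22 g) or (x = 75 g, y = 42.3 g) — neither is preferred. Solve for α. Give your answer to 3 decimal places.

Indifference: 136^α · 22^(1−α) = 75^α · 42.3^(1−α).
(136/75)^α = (42.3/22)^(1−α); take logs: α·ln(136/75) = (1−α)·ln(42.3/22), i.e. α·0.595167 = (1−α)·0.653745.
So α/(1−α) = (0.653745)/(0.595167) = 1.098423, and α = 1.098423/2.098423 ≈ 0.523.

α ≈ 0.523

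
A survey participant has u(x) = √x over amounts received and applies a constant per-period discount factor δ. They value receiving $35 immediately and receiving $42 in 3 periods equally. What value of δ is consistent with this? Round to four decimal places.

δ ≈ 0.9701

Indifference means u(35) = δ^3 · u(42), so δ^3 = u(35)/u(42).
With u(x) = √x: δ^3 = √35/√42 = √(35/42) = 0.91287.
Hence δ = (0.91287)^(1/3) = 0.970070.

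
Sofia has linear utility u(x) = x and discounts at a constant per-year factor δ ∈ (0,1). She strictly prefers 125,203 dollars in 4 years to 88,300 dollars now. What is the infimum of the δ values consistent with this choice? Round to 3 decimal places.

Comparing present values: 88300 < δ^4·125203.
Dividing by 125203: δ^4 > 0.70525. Both sides are positive, so the 4th root keeps the direction.
δ > (88300/125203)^(1/4) ≈ 0.916.

δ > 0.916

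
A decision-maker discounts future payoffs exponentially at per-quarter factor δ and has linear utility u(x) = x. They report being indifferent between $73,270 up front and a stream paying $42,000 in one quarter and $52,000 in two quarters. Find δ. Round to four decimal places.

δ ≈ 0.8500

Present value of the stream is 42000·δ + 52000·δ². Indifference gives 42000δ + 52000δ² = 73270.
That is, 52000δ² + 42000δ − 73270 = 0, a quadratic in δ.
δ = (−42000 + √(42000² + 4·52000·73270)) / (2·52000) = (−42000 + √17004160000.00) / 104000 ≈ 0.8500.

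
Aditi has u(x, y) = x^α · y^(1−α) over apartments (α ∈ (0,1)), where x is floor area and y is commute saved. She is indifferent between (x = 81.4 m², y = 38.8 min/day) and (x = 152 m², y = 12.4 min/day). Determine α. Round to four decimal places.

Set the two utilities equal: 81.4^α·38.8^(1−α) = 152^α·12.4^(1−α).
Rearrange to (81.4/152)^α = (12.4/38.8)^(1−α) and take logs: α·-0.6245052 = (1−α)·-1.1407238.
With A = -0.6245052 and B = -1.1407238: α·A = (1−α)·B, so α = B/(A+B) = -1.1407238/-1.7652290 ≈ 0.6462.

α ≈ 0.6462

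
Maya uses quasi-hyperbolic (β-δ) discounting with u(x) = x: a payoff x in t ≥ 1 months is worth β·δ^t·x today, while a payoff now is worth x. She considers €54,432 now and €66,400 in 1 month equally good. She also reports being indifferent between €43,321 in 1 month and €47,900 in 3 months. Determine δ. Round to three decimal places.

δ ≈ 0.951

Both payoffs in the second observation are in the future, so β drops out: δ^1·43321 = δ^3·47900 ⇒ δ^2 = 43321/47900 = 0.90441, so δ = 0.95100.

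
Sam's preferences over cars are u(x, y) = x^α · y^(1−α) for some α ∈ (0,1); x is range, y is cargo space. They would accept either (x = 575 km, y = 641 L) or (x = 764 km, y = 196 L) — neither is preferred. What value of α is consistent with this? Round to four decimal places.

α ≈ 0.8066

Indifference: 575^α · 641^(1−α) = 764^α · 196^(1−α).
(575/764)^α = (196/641)^(1−α); take logs: α·ln(575/764) = (1−α)·ln(196/641), i.e. α·-0.2841977 = (1−α)·-1.1849148.
Thus α·(-1.4691125) = -1.1849148, so α = -1.1849148/-1.4691125 ≈ 0.8066.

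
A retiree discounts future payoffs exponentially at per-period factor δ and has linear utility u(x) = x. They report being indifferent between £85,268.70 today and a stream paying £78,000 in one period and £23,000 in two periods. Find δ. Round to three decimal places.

Present value of the stream is 78000·δ + 23000·δ². Indifference gives 78000δ + 23000δ² = 85268.70.
Rearranged: 23000δ² + 78000δ − 85268.70 = 0.
δ = (−78000 + √(78000² + 4·23000·85268.70)) / (2·23000) = (−78000 + √13928720400.00) / 46000 ≈ 0.870.

δ ≈ 0.870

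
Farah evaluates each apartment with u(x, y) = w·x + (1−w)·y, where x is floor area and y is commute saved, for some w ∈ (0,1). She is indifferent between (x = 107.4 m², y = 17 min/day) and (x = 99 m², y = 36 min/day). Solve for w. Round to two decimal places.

Indifference: w·107.4 + (1−w)·17 = w·99 + (1−w)·36.
w·(107.4−99) = (1−w)·(36−17), i.e. w·8.4 = (1−w)·19.
So w/(1−w) = 19/8.4 = 2.2619, giving w = 19/(8.4+19) = 0.69.

w = 0.69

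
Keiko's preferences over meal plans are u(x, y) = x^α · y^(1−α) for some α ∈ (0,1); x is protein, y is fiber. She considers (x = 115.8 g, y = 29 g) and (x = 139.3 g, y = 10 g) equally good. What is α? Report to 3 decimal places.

The Cobb–Douglas utilities coincide, so 115.8^α·29^(1−α) = 139.3^α·10^(1−α).
(115.8/139.3)^α = (10/29)^(1−α); take logs: α·ln(115.8/139.3) = (1−α)·ln(10/29), i.e. α·-0.184765 = (1−α)·-1.064711.
So α/(1−α) = (-1.064711)/(-0.184765) = 5.762515, and α = 5.762515/6.762515 ≈ 0.852.

α ≈ 0.852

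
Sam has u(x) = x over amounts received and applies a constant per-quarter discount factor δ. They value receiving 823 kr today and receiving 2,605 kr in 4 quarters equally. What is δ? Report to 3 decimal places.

δ ≈ 0.750

The payoff in 4 quarters is discounted by δ^4, so u(823) = δ^4·u(2605) and δ^4 = u(823)/u(2605).
With u(x) = x: δ^4 = 823/2605 = 0.31593.
Hence δ = (0.31593)^(1/4) = 0.74972.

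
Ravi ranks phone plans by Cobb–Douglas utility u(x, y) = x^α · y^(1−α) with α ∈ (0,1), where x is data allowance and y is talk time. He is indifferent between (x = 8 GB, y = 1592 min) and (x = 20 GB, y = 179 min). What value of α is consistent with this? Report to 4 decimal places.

α ≈ 0.7046

Indifference: 8^α · 1592^(1−α) = 20^α · 179^(1−α).
Taking logs: α·ln 8 + (1−α)·ln 1592 = α·ln 20 + (1−α)·ln 179, i.e. α·-0.9162907 = (1−α)·-2.1853606.
So α/(1−α) = (-2.1853606)/(-0.9162907) = 2.3850079, and α = 2.3850079/3.3850079 ≈ 0.7046.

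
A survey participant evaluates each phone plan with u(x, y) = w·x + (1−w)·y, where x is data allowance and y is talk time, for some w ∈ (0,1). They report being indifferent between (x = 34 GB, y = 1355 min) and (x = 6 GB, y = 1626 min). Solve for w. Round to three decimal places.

w = 0.906

Equating utilities: w·34 + (1−w)·1355 = w·6 + (1−w)·1626.
Rearranging, 28·w − 271·(1−w) = 0.
So w/(1−w) = 271/28 = 9.6786, giving w = 271/(28+271) = 0.906.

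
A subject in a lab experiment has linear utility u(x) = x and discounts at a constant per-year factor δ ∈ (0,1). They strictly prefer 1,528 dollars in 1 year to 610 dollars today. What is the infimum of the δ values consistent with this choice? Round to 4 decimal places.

δ > 0.3992

The preference means 610 < δ·1528.
Dividing through by 1528 gives δ > 0.39921.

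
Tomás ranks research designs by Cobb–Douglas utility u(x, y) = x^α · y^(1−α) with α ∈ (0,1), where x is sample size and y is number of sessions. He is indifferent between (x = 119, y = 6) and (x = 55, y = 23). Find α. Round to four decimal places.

α ≈ 0.6352

Set the two utilities equal: 119^α·6^(1−α) = 55^α·23^(1−α).
Rearrange to (119/55)^α = (23/6)^(1−α) and take logs: α·0.7717903 = (1−α)·1.3437347.
So α/(1−α) = (1.3437347)/(0.7717903) = 1.7410619, and α = 1.7410619/2.7410619 ≈ 0.6352.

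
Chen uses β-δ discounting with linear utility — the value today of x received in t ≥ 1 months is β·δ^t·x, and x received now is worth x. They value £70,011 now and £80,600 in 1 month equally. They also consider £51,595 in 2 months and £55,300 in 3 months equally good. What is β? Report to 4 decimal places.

The second indifference involves only future payoffs, so β cancels: β·δ^2·51595 = β·δ^3·55300, giving δ = 51595/55300 = 0.93300.
The first indifference: 70011 = β·δ·80600, so β = 70011/(δ·80600) = 70011/(0.93300·80600) ≈ 0.9310.

β ≈ 0.9310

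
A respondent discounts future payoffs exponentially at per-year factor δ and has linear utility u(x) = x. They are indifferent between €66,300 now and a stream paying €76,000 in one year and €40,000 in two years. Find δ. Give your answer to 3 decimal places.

Equating present values: 66300 = 76000δ + 40000δ².
So 40000δ² + 76000δ − 66300 = 0.
By the quadratic formula (taking the positive root), δ = (−76000 + √16384000000.00) / 80000 ≈ 0.650.

δ ≈ 0.650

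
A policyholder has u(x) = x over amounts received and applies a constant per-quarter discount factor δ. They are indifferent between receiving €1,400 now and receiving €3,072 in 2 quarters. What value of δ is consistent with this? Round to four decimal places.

The payoff in 2 quarters is discounted by δ^2, so u(1400) = δ^2·u(3072) and δ^2 = u(1400)/u(3072).
With u(x) = x: δ^2 = 1400/3072 = 0.45573.
Taking the square root: δ = 0.45573^(1/2) ≈ 0.6751.

δ ≈ 0.6751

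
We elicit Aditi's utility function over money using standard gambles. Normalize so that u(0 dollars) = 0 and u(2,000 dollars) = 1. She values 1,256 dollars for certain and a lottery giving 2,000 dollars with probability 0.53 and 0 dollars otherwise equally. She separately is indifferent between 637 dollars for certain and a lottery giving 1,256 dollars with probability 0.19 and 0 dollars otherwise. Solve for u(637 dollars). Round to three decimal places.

From the first indifference, u(1,256 dollars) = 0.53·u(2,000 dollars) + 0.47·u(0 dollars) = 0.53·1 + 0.47·0 = 0.53.
Chaining: u(637 dollars) = 0.19·0.53 + 0.81·0.00 = 0.1007.

0.101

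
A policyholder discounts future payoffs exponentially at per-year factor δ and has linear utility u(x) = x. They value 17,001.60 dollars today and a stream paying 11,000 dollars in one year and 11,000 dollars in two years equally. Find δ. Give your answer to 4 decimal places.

δ ≈ 0.8400

Equating present values: 17001.60 = 11000δ + 11000δ².
So 11000δ² + 11000δ − 17001.60 = 0.
δ = (−11000 + √(11000² + 4·11000·17001.60)) / (2·11000) = (−11000 + √869070400.00) / 22000 ≈ 0.8400.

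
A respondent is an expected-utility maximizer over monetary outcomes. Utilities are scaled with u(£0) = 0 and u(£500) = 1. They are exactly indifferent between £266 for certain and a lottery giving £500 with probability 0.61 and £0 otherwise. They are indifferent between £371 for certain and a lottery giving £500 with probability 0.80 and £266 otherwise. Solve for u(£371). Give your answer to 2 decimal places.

From the first indifference, u(£266) = 0.61·u(£500) + 0.39·u(£0) = 0.61·1 + 0.39·0 = 0.61.
Chaining: u(£371) = 0.80·1.00 + 0.20·0.61 = 0.9220.

0.92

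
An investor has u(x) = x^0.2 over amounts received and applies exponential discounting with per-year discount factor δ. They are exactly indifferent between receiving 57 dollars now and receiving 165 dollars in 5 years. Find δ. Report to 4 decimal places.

δ ≈ 0.9584

Indifference means u(57) = δ^5 · u(165), so δ^5 = u(57)/u(165).
With u(x) = x^0.2: δ^5 = 57^0.2/165^0.2 = (57/165)^0.2 = 0.80850.
Hence δ = (0.80850)^(1/5) = 0.958375.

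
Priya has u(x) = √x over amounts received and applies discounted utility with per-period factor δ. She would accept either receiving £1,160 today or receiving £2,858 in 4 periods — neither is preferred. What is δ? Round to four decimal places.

Indifference means u(1160) = δ^4 · u(2858), so δ^4 = u(1160)/u(2858).
Since u(x) = √x, δ^4 = √(1160/2858) = 0.63709.
Hence δ = (0.63709)^(1/4) = 0.893407.

δ ≈ 0.8934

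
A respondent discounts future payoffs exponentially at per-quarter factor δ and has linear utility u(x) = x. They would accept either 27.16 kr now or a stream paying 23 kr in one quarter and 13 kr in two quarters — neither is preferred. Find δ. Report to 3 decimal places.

The stream is worth 23δ + 13δ² today, so 23δ + 13δ² = 27.16.
Rearranged: 13δ² + 23δ − 27.16 = 0.
By the quadratic formula (taking the positive root), δ = (−23 + √1941.32) / 26 ≈ 0.810.

δ ≈ 0.810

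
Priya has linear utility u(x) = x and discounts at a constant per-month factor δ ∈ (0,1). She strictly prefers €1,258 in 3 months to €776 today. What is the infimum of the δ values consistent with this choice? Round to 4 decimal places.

Comparing present values: 776 < δ^3·1258.
Dividing by 1258: δ^3 > 0.61685. Both sides are positive, so the cube root keeps the direction.
δ > (776/1258)^(1/3) ≈ 0.8513.

δ > 0.8513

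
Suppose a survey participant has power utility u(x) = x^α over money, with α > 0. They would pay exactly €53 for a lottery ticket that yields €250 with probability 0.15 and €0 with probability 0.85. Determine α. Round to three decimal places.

α ≈ 1.223

EU(lottery) = 0.15·250^α + 0.85·0 = 0.15·250^α.
Setting u(53) equal to that: 53^α = 0.15·250^α ⇒ (53/250)^α = 0.15.
Take logs: α = ln 0.15 / ln(53/250) ≈ 1.22303.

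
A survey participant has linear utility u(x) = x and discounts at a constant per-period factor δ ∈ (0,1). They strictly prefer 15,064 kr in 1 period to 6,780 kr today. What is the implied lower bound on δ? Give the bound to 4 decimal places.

δ > 0.4501

Comparing present values: 6780 < δ·15064.
Dividing through by 15064 gives δ > 0.45008.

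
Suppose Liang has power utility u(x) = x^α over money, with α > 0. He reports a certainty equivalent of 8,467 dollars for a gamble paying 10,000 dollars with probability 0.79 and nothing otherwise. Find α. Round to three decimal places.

EU(lottery) = 0.79·10000^α + 0.21·0 = 0.79·10000^α.
Equating: 8467^α = 0.79·10000^α, i.e. 0.8467^α = 0.79.
Take logs: α = ln 0.79 / ln(8467/10000) ≈ 1.41653.

α ≈ 1.417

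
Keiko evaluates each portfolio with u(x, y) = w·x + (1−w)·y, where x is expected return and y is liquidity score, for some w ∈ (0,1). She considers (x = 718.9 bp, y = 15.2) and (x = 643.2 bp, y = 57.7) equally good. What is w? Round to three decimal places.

w = 0.360

Equating utilities: w·718.9 + (1−w)·15.2 = w·643.2 + (1−w)·57.7.
Rearranging, 75.7·w − 42.5·(1−w) = 0.
Hence w = 42.5/(75.7+42.5) = 42.5/118.2 = 0.360.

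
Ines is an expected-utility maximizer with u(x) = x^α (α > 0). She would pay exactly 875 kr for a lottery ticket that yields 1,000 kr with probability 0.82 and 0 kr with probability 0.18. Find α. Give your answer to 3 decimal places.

EU(lottery) = 0.82·1000^α + 0.18·0 = 0.82·1000^α.
Equating: 875^α = 0.82·1000^α, i.e. 0.8750^α = 0.82.
α = ln(0.82) / ln(875/1000) = -0.198451/-0.133531 ≈ 1.486.

α ≈ 1.486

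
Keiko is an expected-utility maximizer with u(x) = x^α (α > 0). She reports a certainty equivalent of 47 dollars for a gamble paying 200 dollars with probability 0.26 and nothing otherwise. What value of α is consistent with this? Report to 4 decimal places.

Since u(0) = 0, the lottery's EU is 0.26·200^α.
Indifference: 47^α = 0.26·200^α, so (47/200)^α = 0.26.
Take logs: α = ln 0.26 / ln(47/200) ≈ 0.930190.

α ≈ 0.9302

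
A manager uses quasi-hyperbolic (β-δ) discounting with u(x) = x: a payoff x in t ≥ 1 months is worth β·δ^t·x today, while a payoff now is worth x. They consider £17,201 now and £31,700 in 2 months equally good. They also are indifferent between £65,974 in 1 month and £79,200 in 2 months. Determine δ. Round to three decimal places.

δ ≈ 0.833

The second indifference involves only future payoffs, so β cancels: β·δ^1·65974 = β·δ^2·79200, giving δ = 65974/79200 = 0.83301.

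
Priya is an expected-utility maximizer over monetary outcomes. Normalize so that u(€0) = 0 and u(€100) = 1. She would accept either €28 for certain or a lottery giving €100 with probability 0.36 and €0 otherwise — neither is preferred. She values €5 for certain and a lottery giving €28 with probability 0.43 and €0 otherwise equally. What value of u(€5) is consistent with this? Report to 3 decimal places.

0.155

The first gamble pins u(€28): it must equal 0.36·1 + 0.64·0 = 0.36.
Chaining: u(€5) = 0.43·0.36 + 0.57·0.00 = 0.1548.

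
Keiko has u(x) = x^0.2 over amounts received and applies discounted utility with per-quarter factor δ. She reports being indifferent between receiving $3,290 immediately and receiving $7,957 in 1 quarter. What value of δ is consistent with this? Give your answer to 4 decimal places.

δ ≈ 0.8381

The payoff in 1 quarter is discounted by δ, so u(3290) = δ·u(7957) and δ = u(3290)/u(7957).
With u(x) = x^0.2: δ = 3290^0.2/7957^0.2 = (3290/7957)^0.2 = 0.83809.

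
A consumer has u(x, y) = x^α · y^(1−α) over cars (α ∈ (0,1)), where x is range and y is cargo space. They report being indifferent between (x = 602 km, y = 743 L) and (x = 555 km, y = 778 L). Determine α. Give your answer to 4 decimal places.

α ≈ 0.3615

Set the two utilities equal: 602^α·743^(1−α) = 555^α·778^(1−α).
Taking logs: α·ln 602 + (1−α)·ln 743 = α·ln 555 + (1−α)·ln 778, i.e. α·0.0812893 = (1−α)·0.0460305.
Thus α·(0.1273198) = 0.0460305, so α = 0.0460305/0.1273198 ≈ 0.3615.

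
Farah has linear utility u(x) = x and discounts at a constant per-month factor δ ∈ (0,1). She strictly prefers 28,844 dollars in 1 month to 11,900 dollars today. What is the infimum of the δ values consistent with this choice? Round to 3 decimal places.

Comparing present values: 11900 < δ·28844.
Dividing through by 28844 gives δ > 0.41256.

δ > 0.413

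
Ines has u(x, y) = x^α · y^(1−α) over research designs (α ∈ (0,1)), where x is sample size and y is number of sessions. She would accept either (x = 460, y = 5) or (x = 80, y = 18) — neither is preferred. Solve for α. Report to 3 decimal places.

α ≈ 0.423

The Cobb–Douglas utilities coincide, so 460^α·5^(1−α) = 80^α·18^(1−α).
(460/80)^α = (18/5)^(1−α); take logs: α·ln(460/80) = (1−α)·ln(18/5), i.e. α·1.749200 = (1−α)·1.280934.
So α/(1−α) = (1.280934)/(1.749200) = 0.732297, and α = 0.732297/1.732297 ≈ 0.423.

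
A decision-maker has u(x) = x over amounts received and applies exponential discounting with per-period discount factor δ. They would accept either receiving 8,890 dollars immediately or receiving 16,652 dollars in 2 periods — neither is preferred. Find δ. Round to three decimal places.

δ ≈ 0.731

Equating discounted utilities: u(8890) = δ^2·u(16652) ⇒ δ^2 = u(8890)/u(16652).
With u(x) = x: δ^2 = 8890/16652 = 0.53387.
Taking the square root: δ = 0.53387^(1/2) ≈ 0.731.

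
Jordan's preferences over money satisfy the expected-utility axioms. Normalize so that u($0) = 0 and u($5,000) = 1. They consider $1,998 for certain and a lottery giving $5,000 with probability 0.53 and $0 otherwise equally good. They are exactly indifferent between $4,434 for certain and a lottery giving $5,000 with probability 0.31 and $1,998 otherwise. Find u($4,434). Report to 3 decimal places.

The first gamble pins u($1,998): it must equal 0.53·1 + 0.47·0 = 0.53.
Chaining: u($4,434) = 0.31·1.00 + 0.69·0.53 = 0.6757.

0.676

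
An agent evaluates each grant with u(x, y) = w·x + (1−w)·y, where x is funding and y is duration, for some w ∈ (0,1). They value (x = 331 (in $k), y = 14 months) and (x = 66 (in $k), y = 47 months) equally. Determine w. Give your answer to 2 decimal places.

Equating utilities: w·331 + (1−w)·14 = w·66 + (1−w)·47.
Rearranging, 265·w − 33·(1−w) = 0.
Hence w = 33/(265+33) = 33/298 = 0.11.

w = 0.11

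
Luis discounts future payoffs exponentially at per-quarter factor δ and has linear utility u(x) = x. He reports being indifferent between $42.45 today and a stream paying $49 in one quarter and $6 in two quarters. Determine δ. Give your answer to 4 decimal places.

δ ≈ 0.7899

The stream is worth 49δ + 6δ² today, so 49δ + 6δ² = 42.45.
Rearranged: 6δ² + 49δ − 42.45 = 0.
δ = (−49 + √(49² + 4·6·42.45)) / (2·6) = (−49 + √3419.80) / 12 ≈ 0.7899.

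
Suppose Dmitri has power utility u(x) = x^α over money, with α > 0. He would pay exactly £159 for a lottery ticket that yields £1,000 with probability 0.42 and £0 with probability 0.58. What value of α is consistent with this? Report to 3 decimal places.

α ≈ 0.472

The lottery's expected utility is 0.42·u(1000) + 0.58·u(0) = 0.42·1000^α (since u(0) = 0 for α > 0).
Indifference: 159^α = 0.42·1000^α, so (159/1000)^α = 0.42.
Take logs: α = ln 0.42 / ln(159/1000) ≈ 0.47176.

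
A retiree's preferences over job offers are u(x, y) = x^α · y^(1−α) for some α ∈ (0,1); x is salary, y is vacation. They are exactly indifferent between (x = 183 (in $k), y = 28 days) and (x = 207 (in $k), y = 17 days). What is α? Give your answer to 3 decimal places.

The Cobb–Douglas utilities coincide, so 183^α·28^(1−α) = 207^α·17^(1−α).
Taking logs: α·ln 183 + (1−α)·ln 28 = α·ln 207 + (1−α)·ln 17, i.e. α·-0.123233 = (1−α)·-0.498991.
With A = -0.123233 and B = -0.498991: α·A = (1−α)·B, so α = B/(A+B) = -0.498991/-0.622224 ≈ 0.802.

α ≈ 0.802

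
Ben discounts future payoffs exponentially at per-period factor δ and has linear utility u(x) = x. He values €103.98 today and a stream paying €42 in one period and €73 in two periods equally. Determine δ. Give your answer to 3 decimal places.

δ ≈ 0.940

Present value of the stream is 42·δ + 73·δ². Indifference gives 42δ + 73δ² = 103.98.
So 73δ² + 42δ − 103.98 = 0.
By the quadratic formula (taking the positive root), δ = (−42 + √32126.16) / 146 ≈ 0.940.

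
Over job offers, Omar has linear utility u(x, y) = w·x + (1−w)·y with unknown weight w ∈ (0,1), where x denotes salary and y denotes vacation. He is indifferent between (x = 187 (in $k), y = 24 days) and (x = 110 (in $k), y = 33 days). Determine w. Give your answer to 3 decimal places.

w = 0.105

u(187,24) = u(110,33) means w·187 + (1−w)·24 = w·110 + (1−w)·33.
w·(187−110) = (1−w)·(33−24), i.e. w·77 = (1−w)·9.
So w/(1−w) = 9/77 = 0.1169, giving w = 9/(77+9) = 0.105.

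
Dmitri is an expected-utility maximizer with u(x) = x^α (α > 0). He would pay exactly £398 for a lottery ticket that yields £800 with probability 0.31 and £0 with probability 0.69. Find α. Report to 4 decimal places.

Since u(0) = 0, the lottery's EU is 0.31·800^α.
Equating: 398^α = 0.31·800^α, i.e. 0.4975^α = 0.31.
Take logs: α = ln 0.31 / ln(398/800) ≈ 1.677529.

α ≈ 1.6775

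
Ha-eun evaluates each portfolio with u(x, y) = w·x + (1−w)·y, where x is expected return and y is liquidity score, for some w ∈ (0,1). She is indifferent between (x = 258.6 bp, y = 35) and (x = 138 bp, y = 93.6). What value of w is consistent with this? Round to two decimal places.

u(258.6,35) = u(138,93.6) means w·258.6 + (1−w)·35 = w·138 + (1−w)·93.6.
w·(258.6−138) = (1−w)·(93.6−35), i.e. w·120.6 = (1−w)·58.6.
The marginal rate of substitution is 58.6/120.6, so w = 58.6/(120.6+58.6) = 0.33.

w = 0.33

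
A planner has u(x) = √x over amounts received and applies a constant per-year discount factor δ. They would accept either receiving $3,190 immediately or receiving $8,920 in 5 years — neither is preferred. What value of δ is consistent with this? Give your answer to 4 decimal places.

The payoff in 5 years is discounted by δ^5, so u(3190) = δ^5·u(8920) and δ^5 = u(3190)/u(8920).
With u(x) = √x: δ^5 = √3190/√8920 = √(3190/8920) = 0.59802.
So δ = 0.59802^(1/5) ≈ 0.9023.

δ ≈ 0.9023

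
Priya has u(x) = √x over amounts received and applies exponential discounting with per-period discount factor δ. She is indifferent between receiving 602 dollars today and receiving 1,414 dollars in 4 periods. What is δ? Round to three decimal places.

δ ≈ 0.899

Equating discounted utilities: u(602) = δ^4·u(1414) ⇒ δ^4 = u(602)/u(1414).
Since u(x) = √x, δ^4 = √(602/1414) = 0.65249.
Taking the 4th root: δ = 0.65249^(1/4) ≈ 0.899.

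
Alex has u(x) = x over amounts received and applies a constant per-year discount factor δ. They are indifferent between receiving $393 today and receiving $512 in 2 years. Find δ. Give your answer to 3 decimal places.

Indifference means u(393) = δ^2 · u(512), so δ^2 = u(393)/u(512).
With u(x) = x: δ^2 = 393/512 = 0.76758.
So δ = 0.76758^(1/2) ≈ 0.876.

δ ≈ 0.876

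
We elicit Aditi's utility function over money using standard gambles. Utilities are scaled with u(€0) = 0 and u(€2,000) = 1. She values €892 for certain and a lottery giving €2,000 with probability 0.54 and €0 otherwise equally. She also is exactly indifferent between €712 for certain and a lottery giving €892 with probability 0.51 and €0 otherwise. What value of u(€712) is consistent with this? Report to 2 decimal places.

0.28

First, u(€892) = 0.54·u(€2,000) + 0.46·u(€0) = 0.54.
Then u(€712) = 0.51·u(€892) + 0.49·u(€0) = 0.51·0.54 + 0.49·0.00 = 0.2754.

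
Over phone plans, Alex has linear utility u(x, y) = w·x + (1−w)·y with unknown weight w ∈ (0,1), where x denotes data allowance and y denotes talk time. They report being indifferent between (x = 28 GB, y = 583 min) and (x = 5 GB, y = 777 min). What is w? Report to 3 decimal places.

w = 0.894

Equating utilities: w·28 + (1−w)·583 = w·5 + (1−w)·777.
w·(28−5) = (1−w)·(777−583), i.e. w·23 = (1−w)·194.
The marginal rate of substitution is 194/23, so w = 194/(23+194) = 0.894.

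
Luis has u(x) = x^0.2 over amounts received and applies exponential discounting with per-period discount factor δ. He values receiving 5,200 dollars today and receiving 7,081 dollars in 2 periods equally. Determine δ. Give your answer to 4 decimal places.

Equating discounted utilities: u(5200) = δ^2·u(7081) ⇒ δ^2 = u(5200)/u(7081).
Since u(x) = x^0.2, δ^2 = (5200/7081)^0.2 = 0.73436^0.2 = 0.94012.
Hence δ = (0.94012)^(1/2) = 0.969596.

δ ≈ 0.9696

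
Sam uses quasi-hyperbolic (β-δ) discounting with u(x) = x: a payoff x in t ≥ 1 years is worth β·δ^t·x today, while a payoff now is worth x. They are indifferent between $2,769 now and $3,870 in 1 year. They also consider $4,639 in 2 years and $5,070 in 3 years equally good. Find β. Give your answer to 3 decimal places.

Both payoffs in the second observation are in the future, so β drops out: δ^2·4639 = δ^3·5070 ⇒ δ = 4639/5070 = 0.91499.
Substituting δ into 2769 = β·δ·3870: β = 2769/(3541.012) ≈ 0.782.

β ≈ 0.782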